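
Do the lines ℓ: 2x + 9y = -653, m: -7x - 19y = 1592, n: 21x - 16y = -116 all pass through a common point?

No

Intersecting ℓ and m: solving the 2×2 system gives (x, y) = (-1921/25, -1387/25).
Substitute into n: (21)(-1921/25) + (-16)(-1387/25) = -18149/25.
But n requires -116 ≠ -18149/25, so the three lines have no common point.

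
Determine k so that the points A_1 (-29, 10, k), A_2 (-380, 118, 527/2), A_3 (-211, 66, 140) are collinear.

7

Collinearity requires A_1A_2 × A_1A_3 = 0; each component is linear in k.
The x-component gives (-52)k + (364) = 0, so k = 7.
The remaining components then also vanish.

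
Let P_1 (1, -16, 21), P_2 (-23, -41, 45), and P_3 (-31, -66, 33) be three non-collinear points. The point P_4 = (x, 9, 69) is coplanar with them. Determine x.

-7

A normal to the plane is n = P_1P_2 × P_1P_3 = (900, -480, 400).
P_4 lies in the plane iff n · P_1P_4 = 0.
This gives (900)x + (6300) = 0, so x = -7.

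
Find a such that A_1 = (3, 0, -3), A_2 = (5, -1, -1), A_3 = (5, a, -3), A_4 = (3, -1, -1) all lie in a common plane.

The points are coplanar iff A_1A_2 · (A_1A_3 × A_1A_4) = 0.
Expanding, this is linear in a: (4)a + (0) = 0.
So a = 0.

0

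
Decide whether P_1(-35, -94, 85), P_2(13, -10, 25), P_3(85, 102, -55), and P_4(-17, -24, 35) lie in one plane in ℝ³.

The four points are coplanar iff the 3×3 determinant with rows P_1P_2, P_1P_3, P_1P_4 is zero.
Rows: (48, 84, -60), (120, 196, -140), (18, 70, -50).
Expanding along the first row: (48)(0) − (84)(-3480) + (-60)(4872) = 0.
Zero determinant ⇒ coplanar.

Yes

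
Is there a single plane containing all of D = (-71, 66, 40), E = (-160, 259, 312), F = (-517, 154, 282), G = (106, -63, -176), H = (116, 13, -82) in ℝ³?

The plane through D, E, F has normal n = DE × DF = (22770, -99774, 78246) and equation n·P = -5071914.
Checking the remaining points: n·G = -5071914, n·H = -5071914.
All equal -5071914, so all 5 points lie in one plane.

Yes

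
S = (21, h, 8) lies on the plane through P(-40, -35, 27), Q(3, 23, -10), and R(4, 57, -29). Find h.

-13

The plane through P, Q, R has equation 156x + 780y + 1404z = 4368.
Substituting S: (780)h + (14508) = 4368, so h = -13.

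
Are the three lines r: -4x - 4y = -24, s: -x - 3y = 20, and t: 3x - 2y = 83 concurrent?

Intersecting r and s: solving the 2×2 system gives (x, y) = (19, -13).
Substitute into t: (3)(19) + (-2)(-13) = 83.
This equals 83, so (19, -13) lies on all three lines and they are concurrent.

Yes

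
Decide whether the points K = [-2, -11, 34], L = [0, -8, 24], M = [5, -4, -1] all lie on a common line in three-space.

KL = (2, 3, -10), KM = (7, 7, -35).
Comparing components 2 and 3: (3)(-35) − (-10)(7) = -35 ≠ 0, so KL and KM are not parallel and the points are not collinear.

No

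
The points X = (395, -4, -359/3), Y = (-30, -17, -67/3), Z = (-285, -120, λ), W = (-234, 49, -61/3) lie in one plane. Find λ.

Coplanarity ⇔ det[XY; XZ; XW] = 0.
Expanding, this is linear in λ: (30702)λ + (-2916690) = 0.
So λ = 95.

95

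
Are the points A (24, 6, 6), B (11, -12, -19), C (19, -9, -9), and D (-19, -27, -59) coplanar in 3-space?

The four points are coplanar iff the 3×3 determinant with rows AB, AC, AD is zero.
Rows: (-13, -18, -25), (-5, -15, -15), (-43, -33, -65).
Expanding along the first row: (-13)(480) − (-18)(-320) + (-25)(-480) = 0.
Zero determinant ⇒ coplanar.

Yes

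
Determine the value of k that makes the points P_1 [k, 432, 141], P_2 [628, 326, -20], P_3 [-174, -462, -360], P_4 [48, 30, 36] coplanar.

561

The points are coplanar iff P_1P_2 · (P_1P_3 × P_1P_4) = 0.
Expanding, this is linear in k: (144768)k + (-81214848) = 0.
So k = 561.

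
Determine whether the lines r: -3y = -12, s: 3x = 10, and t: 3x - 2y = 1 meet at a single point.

No

Intersecting r and s: solving the 2×2 system gives (x, y) = (10/3, 4).
Substitute into t: (3)(10/3) + (-2)(4) = 2.
But t requires 1 ≠ 2, so the three lines have no common point.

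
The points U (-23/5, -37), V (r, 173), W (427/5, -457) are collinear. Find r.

The three points are collinear iff det[UV; UW] = 0.
This determinant is linear in r: (-420)r + (-20832) = 0, so r = -248/5.

-248/5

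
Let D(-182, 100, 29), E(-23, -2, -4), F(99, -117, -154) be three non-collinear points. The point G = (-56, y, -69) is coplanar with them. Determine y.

-2

A normal to the plane is n = DE × DF = (11505, 19824, -5841).
G lies in the plane iff n · DG = 0.
This gives (19824)y + (39648) = 0, so y = -2.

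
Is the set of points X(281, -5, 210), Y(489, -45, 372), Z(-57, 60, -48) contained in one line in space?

XY = (208, -40, 162), XZ = (-338, 65, -258).
XY × XZ = (-210, -1092, 0).
The cross product is nonzero, so the points do not lie on one line.

No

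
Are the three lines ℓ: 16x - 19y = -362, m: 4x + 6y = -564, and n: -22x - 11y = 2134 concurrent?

No

Intersecting ℓ and m: solving the 2×2 system gives (x, y) = (-3222/43, -1894/43).
Substitute into n: (-22)(-3222/43) + (-11)(-1894/43) = 91718/43.
But n requires 2134 ≠ 91718/43, so the three lines have no common point.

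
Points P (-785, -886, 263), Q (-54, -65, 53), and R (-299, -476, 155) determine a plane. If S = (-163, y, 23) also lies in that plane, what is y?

The plane through P, Q, R has equation −2568x − 23112y − 99296z = -3621736.
Substituting S: (-23112)y + (-1865224) = -3621736, so y = 76.

76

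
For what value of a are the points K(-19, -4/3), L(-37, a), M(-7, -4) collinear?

8/3

The three points are collinear iff det[KL; KM] = 0.
This determinant is linear in a: (-12)a + (32) = 0, so a = 8/3.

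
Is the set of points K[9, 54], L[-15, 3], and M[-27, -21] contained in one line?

KL = (-24, -51), KM = (-36, -75).
Twice the signed area of △KLM is (-24)(-75) − (-51)(-36) = -36.
The area is nonzero, so the three points are not collinear.

No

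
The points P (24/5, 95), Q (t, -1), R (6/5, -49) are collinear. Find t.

12/5

The three points are collinear iff det[PQ; PR] = 0.
This determinant is linear in t: (-144)t + (1728/5) = 0, so t = 12/5.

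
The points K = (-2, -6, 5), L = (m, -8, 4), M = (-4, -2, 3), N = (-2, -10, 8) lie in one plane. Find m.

3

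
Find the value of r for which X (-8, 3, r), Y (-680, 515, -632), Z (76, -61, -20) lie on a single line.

Collinearity requires XY × XZ = 0; each component is linear in r.
The x-component gives (-576)r + (-50688) = 0, so r = -88.
The remaining components then also vanish.

-88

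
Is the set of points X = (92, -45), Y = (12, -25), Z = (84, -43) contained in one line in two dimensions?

XY = (-80, 20), XZ = (-8, 2).
Twice the signed area of △XYZ is (-80)(2) − (20)(-8) = 0.
The triangle is degenerate (zero area), so the points are collinear.

Yes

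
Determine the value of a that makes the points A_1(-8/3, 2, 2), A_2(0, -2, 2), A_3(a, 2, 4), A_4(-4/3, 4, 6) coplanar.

-4/3

Normal to plane A_1A_2A_4: n = (-16, -32/3, 32/3); plane equation n·P = 128/3.
Requiring n·A_3 = 128/3: (-16)a + (64/3) = 128/3.
So a = -4/3.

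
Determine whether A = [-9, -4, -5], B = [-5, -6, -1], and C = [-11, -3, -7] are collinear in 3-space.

AB = (4, -2, 4), AC = (-2, 1, -2).
Each component of AC is -1/2 times the corresponding component of AB, so AC = -1/2·AB and the points are collinear.

Yes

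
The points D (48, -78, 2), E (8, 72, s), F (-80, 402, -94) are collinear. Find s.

-28

Collinearity requires DE × DF = 0; each component is linear in s.
The x-component gives (-480)s + (-13440) = 0, so s = -28.
The remaining components then also vanish.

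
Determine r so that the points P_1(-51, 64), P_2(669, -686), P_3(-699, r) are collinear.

739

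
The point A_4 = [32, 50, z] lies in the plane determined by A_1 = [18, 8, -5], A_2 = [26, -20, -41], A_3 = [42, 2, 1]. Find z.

65

Coplanarity requires A_1A_2 · (A_1A_3 × A_1A_4) = 0.
A_1A_2 = (8, -28, -36), A_1A_3 = (24, -6, 6); the triple product is linear in z with coefficient 624 and constant term -40560.
Setting it to zero: z = 65.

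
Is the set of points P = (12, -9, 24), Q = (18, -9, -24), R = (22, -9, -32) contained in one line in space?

PQ = (6, 0, -48), PR = (10, 0, -56).
PQ × PR = (0, -144, 0).
The cross product is nonzero, so the points do not lie on one line.

No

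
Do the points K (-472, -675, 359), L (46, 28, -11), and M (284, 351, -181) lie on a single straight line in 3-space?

KL = (518, 703, -370), KM = (756, 1026, -540).
Each component of KM is 54/37 times the corresponding component of KL, so KM = 54/37·KL and the points are collinear.

Yes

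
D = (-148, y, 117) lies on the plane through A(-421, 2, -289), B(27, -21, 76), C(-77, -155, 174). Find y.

-152

The plane through A, B, C has equation 46656x − 81864y − 62424z = -1765368.
Substituting D: (-81864)y + (-14208696) = -1765368, so y = -152.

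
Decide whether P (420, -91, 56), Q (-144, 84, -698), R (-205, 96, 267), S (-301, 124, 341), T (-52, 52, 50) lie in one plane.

The plane through P, Q, R has normal n = PQ × PR = (177923, 590254, 3907) and equation n·X = 21233338.
Checking the remaining points: n·S = 20968960, n·T = 21636562.
Since n·S = 20968960 ≠ 21233338, S is off the plane and the points are not all coplanar.

No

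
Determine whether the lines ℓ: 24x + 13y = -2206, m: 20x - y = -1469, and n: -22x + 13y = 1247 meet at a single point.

Intersecting ℓ and m: solving the 2×2 system gives (x, y) = (-21303/284, -2216/71).
Substitute into n: (-22)(-21303/284) + (13)(-2216/71) = 176717/142.
But n requires 1247 ≠ 176717/142, so the three lines have no common point.

No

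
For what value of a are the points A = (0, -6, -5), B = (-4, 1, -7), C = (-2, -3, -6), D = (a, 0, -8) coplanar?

Normal to plane ABC: n = (-1, 0, 2); plane equation n·P = -10.
Requiring n·D = -10: (-1)a + (-16) = -10.
So a = -6.

-6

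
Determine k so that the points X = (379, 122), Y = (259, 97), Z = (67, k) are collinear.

57

Collinearity: (Z − X) must be parallel to (Y − X) = (-120, -25).
Cross-multiplying the components: (k − 122)·(-120) = (-312)·(-25).
Solving gives k = 57.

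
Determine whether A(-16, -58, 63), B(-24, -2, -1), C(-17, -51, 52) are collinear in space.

AB = (-8, 56, -64), AC = (-1, 7, -11).
Comparing components 2 and 3: (56)(-11) − (-64)(7) = -168 ≠ 0, so AB and AC are not parallel and the points are not collinear.

No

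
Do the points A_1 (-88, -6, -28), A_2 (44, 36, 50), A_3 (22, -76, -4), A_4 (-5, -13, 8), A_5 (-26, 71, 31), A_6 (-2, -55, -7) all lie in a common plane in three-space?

The plane through A_1, A_2, A_3 has normal n = A_1A_2 × A_1A_3 = (6468, 5412, -13860) and equation n·P = -213576.
Checking the remaining points: n·A_4 = -213576, n·A_5 = -213576, n·A_6 = -213576.
All equal -213576, so all 6 points lie in one plane.

Yes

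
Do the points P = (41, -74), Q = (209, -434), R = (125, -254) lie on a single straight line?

PQ = (168, -360), PR = (84, -180).
Twice the signed area of △PQR is (168)(-180) − (-360)(84) = 0.
The triangle is degenerate (zero area), so the points are collinear.

Yes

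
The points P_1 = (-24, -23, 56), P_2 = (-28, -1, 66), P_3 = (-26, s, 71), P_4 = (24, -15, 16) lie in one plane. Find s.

Normal to plane P_1P_2P_4: n = (-960, 320, -1088); plane equation n·P = -45248.
Requiring n·P_3 = -45248: (320)s + (-52288) = -45248.
So s = 22.

22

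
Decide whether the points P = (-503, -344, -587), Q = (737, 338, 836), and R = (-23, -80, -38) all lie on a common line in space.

PQ = (1240, 682, 1423), PR = (480, 264, 549).
Comparing components 2 and 3: (682)(549) − (1423)(264) = -1254 ≠ 0, so PQ and PR are not parallel and the points are not collinear.

No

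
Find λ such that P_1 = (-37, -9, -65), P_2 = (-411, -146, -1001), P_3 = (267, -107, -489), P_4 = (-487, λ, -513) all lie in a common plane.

Normal to plane P_1P_2P_3: n = (-33640, -443120, 78300); plane equation n·P = 143260.
Requiring n·P_4 = 143260: (-443120)λ + (-23785220) = 143260.
So λ = -54.

-54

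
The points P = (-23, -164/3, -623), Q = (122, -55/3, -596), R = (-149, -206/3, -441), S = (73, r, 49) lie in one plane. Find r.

76/3

Normal to plane PQR: n = (20972/3, -29792, 2548); plane equation n·X = -119560.
Requiring n·S = -119560: (-29792)r + (1905512/3) = -119560.
So r = 76/3.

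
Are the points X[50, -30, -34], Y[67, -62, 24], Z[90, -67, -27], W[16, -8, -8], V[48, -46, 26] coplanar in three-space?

The plane through X, Y, Z has normal n = XY × XZ = (1922, 2201, 651) and equation n·P = 7936.
Checking the remaining points: n·W = 7936, n·V = 7936.
All equal 7936, so all 5 points lie in one plane.

Yes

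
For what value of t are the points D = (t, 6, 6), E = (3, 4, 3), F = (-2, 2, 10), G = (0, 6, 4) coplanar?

-2

Coplanarity ⇔ det[DE; DF; DG] = 0.
Expanding, this is linear in t: (16)t + (32) = 0.
So t = -2.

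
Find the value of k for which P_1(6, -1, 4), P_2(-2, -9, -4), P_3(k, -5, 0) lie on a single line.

2

Direction P_1P_2 = (-8, -8, -8). From the y-coordinate of P_3, the parameter along the line is τ = (-5 − (-1))/(-8) = 1/2.
Then k = 6 + 1/2·(-8) = 2.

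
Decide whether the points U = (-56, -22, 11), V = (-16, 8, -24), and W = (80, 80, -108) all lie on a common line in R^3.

Yes

UV = (40, 30, -35), UW = (136, 102, -119).
Each component of UW is 17/5 times the corresponding component of UV, so UW = 17/5·UV and the points are collinear.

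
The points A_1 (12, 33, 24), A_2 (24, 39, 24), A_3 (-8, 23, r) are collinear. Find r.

24

Direction A_1A_2 = (12, 6, 0). From the x-coordinate of A_3, the parameter along the line is τ = (-8 − 12)/12 = -5/3.
Then r = 24 + (-5/3)·(0) = 24.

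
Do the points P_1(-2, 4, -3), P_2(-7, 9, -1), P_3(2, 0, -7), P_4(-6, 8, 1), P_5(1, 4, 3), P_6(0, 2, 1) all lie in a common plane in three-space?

No

The plane through P_1, P_2, P_3 has normal n = P_1P_2 × P_1P_3 = (-12, -12, 0) and equation n·P = -24.
Checking the remaining points: n·P_4 = -24, n·P_5 = -60, n·P_6 = -24.
Since n·P_5 = -60 ≠ -24, P_5 is off the plane and the points are not all coplanar.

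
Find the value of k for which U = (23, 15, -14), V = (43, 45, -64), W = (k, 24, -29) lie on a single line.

Direction UV = (20, 30, -50). From the y-coordinate of W, the parameter along the line is τ = (24 − 15)/30 = 3/10.
Then k = 23 + 3/10·(20) = 29.

29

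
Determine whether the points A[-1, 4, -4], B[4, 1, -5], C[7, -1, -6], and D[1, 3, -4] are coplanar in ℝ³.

With A as base: AB = (5, -3, -1), AC = (8, -5, -2), AD = (2, -1, 0).
AC × AD = (-2, -4, 2).
AB · (AC × AD) = 0.
The scalar triple product vanishes, so the four points are coplanar.

Yes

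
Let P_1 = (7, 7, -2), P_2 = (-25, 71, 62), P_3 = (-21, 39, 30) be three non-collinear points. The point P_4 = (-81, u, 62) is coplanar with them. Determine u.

71

A normal to the plane is n = P_1P_2 × P_1P_3 = (0, -768, 768).
P_4 lies in the plane iff n · P_1P_4 = 0.
This gives (-768)u + (54528) = 0, so u = 71.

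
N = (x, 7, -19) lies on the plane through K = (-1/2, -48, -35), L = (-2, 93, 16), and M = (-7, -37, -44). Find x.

The plane through K, L, M has equation −1830x − 345y + 900z = -14025.
Substituting N: (-1830)x + (-19515) = -14025, so x = -3.

-3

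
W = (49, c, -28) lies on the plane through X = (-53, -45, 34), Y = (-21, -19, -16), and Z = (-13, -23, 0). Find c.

2

A normal to the plane is n = XY × XZ = (216, -912, -336).
W lies in the plane iff n · XW = 0.
This gives (-912)c + (1824) = 0, so c = 2.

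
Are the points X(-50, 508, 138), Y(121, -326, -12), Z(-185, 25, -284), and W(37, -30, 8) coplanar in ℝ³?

With X as base: XY = (171, -834, -150), XZ = (-135, -483, -422), XW = (87, -538, -130).
XZ × XW = (-164246, -54264, 114651).
XY · (XZ × XW) = -27540.
Since -27540 ≠ 0, the four points are not coplanar.

No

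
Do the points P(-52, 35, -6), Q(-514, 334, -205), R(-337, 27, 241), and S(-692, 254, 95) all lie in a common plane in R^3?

No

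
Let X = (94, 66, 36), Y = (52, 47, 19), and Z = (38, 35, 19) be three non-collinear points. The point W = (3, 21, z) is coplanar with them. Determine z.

Coplanarity requires XY · (XZ × XW) = 0.
XY = (-42, -19, -17), XZ = (-56, -31, -17); the triple product is linear in z with coefficient 238 and constant term -714.
Setting it to zero: z = 3.

3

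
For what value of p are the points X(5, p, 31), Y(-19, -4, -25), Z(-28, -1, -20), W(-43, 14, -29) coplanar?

Coplanarity ⇔ det[XY; XZ; XW] = 0.
Expanding, this is linear in p: (156)p + (8112) = 0.
So p = -52.

-52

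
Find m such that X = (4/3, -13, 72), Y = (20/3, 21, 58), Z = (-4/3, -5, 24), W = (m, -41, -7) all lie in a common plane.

Coplanarity ⇔ det[XY; XZ; XW] = 0.
Expanding, this is linear in m: (-1520)m + (-16720) = 0.
So m = -11.

-11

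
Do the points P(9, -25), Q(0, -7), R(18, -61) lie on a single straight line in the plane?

PQ = (-9, 18), PR = (9, -36).
Twice the signed area of △PQR is (-9)(-36) − (18)(9) = 162.
The area is nonzero, so the three points are not collinear.

No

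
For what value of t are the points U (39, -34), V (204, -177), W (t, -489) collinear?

The three points are collinear iff det[UV; UW] = 0.
This determinant is linear in t: (143)t + (-80652) = 0, so t = 564.

564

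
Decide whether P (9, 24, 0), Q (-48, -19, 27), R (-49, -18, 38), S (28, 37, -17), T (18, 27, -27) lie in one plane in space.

The plane through P, Q, R has normal n = PQ × PR = (-500, 600, -100) and equation n·X = 9900.
Checking the remaining points: n·S = 9900, n·T = 9900.
All equal 9900, so all 5 points lie in one plane.

Yes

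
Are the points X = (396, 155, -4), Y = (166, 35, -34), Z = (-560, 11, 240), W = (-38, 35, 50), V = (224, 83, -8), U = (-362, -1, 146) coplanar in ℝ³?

The plane through X, Y, Z has normal n = XY × XZ = (-33600, 84800, -81600) and equation n·P = 164800.
Checking the remaining points: n·W = 164800, n·V = 164800, n·U = 164800.
All equal 164800, so all 6 points lie in one plane.

Yes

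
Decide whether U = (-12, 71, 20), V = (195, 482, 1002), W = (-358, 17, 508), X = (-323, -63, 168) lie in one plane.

A normal to the plane through U, V, W is n = UV × UW = (253596, -440788, 131028).
The plane has equation n·P = -31718540. For X: n·X = -32129160.
-32129160 ≠ -31718540, so X is off the plane.

No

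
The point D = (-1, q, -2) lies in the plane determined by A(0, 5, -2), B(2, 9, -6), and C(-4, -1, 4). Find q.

A normal to the plane is n = AB × AC = (0, 4, 4).
D lies in the plane iff n · AD = 0.
This gives (4)q + (-20) = 0, so q = 5.

5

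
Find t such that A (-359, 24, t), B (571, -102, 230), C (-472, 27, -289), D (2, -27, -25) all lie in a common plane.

Coplanarity ⇔ det[AB; AC; AD] = 0.
Expanding, this is linear in t: (4824)t + (800784) = 0.
So t = -166.

-166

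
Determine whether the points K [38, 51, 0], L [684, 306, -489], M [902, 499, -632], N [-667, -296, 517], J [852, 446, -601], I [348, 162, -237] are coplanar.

No

The plane through K, L, M has normal n = KL × KM = (57912, -14224, 69088) and equation n·P = 1475232.
Checking the remaining points: n·N = 1301496, n·J = 1475232, n·I = 1475232.
Since n·N = 1301496 ≠ 1475232, N is off the plane and the points are not all coplanar.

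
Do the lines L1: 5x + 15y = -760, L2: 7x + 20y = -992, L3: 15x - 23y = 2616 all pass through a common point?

Intersecting L1 and L2: solving the 2×2 system gives (x, y) = (64, -72).
Substitute into L3: (15)(64) + (-23)(-72) = 2616.
This equals 2616, so (64, -72) lies on all three lines and they are concurrent.

Yes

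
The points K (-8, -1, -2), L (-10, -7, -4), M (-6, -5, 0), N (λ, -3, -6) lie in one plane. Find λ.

Normal to plane KLM: n = (-20, 0, 20); plane equation n·P = 120.
Requiring n·N = 120: (-20)λ + (-120) = 120.
So λ = -12.

-12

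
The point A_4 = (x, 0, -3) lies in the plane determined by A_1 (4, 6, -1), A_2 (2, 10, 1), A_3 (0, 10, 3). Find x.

6

Coplanarity requires A_1A_2 · (A_1A_3 × A_1A_4) = 0.
A_1A_2 = (-2, 4, 2), A_1A_3 = (-4, 4, 4); the triple product is linear in x with coefficient 8 and constant term -48.
Setting it to zero: x = 6.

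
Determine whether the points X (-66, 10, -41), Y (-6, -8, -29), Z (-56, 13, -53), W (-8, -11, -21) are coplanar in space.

Yes

A normal to the plane through X, Y, Z is n = XY × XZ = (180, 840, 360).
The plane has equation n·P = -18240. For W: n·W = -18240.
Equal, so W lies in the plane and all four are coplanar.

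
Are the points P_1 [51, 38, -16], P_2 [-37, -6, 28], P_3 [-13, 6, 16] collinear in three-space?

P_1P_2 = (-88, -44, 44), P_1P_3 = (-64, -32, 32).
P_1P_2 × P_1P_3 = (0, 0, 0).
The cross product vanishes, so the three points are collinear.

Yes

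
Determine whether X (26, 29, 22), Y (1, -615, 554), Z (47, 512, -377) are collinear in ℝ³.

No

XY = (-25, -644, 532), XZ = (21, 483, -399).
XY × XZ = (0, 1197, 1449).
The cross product is nonzero, so the points do not lie on one line.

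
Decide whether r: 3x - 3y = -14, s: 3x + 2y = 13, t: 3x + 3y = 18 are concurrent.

No

Intersecting r and s: solving the 2×2 system gives (x, y) = (11/15, 27/5).
Substitute into t: (3)(11/15) + (3)(27/5) = 92/5.
But t requires 18 ≠ 92/5, so the three lines have no common point.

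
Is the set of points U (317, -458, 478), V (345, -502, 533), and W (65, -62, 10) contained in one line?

No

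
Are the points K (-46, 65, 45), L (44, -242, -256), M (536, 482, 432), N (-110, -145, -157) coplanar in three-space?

Yes

A normal to the plane through K, L, M is n = KL × KM = (6708, -210012, 216204).
The plane has equation n·P = -4230168. For N: n·N = -4230168.
Equal, so N lies in the plane and all four are coplanar.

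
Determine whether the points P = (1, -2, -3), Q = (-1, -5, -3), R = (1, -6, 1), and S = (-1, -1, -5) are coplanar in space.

The four points are coplanar iff the 3×3 determinant with rows PQ, PR, PS is zero.
Rows: (-2, -3, 0), (0, -4, 4), (-2, 1, -2).
Expanding along the first row: (-2)(4) − (-3)(8) + (0)(-8) = 16.
Nonzero ⇒ not coplanar.

No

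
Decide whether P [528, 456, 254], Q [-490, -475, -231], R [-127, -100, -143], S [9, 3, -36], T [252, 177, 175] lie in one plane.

Yes

The plane through P, Q, R has normal n = PQ × PR = (99947, -86471, -43797) and equation n·X = 2216802.
Checking the remaining points: n·S = 2216802, n·T = 2216802.
All equal 2216802, so all 5 points lie in one plane.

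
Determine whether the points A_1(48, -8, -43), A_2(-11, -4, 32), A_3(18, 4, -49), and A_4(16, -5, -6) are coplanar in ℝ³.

Yes

The four points are coplanar iff the 3×3 determinant with rows A_1A_2, A_1A_3, A_1A_4 is zero.
Rows: (-59, 4, 75), (-30, 12, -6), (-32, 3, 37).
Expanding along the first row: (-59)(462) − (4)(-1302) + (75)(294) = 0.
Zero determinant ⇒ coplanar.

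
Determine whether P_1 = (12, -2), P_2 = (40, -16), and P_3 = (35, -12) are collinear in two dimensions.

P_1P_2 = (28, -14), P_1P_3 = (23, -10).
If collinear, P_1P_3 would be a scalar multiple of P_1P_2. But (28)·(-10) ≠ (-14)·(23) (difference 42), so they are not parallel; the points are not collinear.

No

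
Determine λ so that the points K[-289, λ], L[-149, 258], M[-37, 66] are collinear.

The three points are collinear iff det[KL; KM] = 0.
This determinant is linear in λ: (112)λ + (-55776) = 0, so λ = 498.

498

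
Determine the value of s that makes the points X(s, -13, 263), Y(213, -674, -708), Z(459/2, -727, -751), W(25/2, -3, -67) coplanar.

45

The points are coplanar iff XY · (XZ × XW) = 0.
Expanding, this is linear in s: (5120)s + (-230400) = 0.
So s = 45.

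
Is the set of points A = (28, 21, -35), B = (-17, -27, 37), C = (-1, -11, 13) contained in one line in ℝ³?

AB = (-45, -48, 72), AC = (-29, -32, 48).
Comparing components 3 and 1: (72)(-29) − (-45)(48) = 72 ≠ 0, so AB and AC are not parallel and the points are not collinear.

No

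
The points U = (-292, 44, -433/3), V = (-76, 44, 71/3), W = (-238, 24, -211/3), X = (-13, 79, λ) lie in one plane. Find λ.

50/3

Normal to plane UVW: n = (3360, -6912, -4320); plane equation n·P = -661728.
Requiring n·X = -661728: (-4320)λ + (-589728) = -661728.
So λ = 50/3.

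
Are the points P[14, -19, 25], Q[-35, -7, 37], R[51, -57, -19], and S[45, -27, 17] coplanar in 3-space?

No

A normal to the plane through P, Q, R is n = PQ × PR = (-72, -1712, 1418).
The plane has equation n·X = 66970. For S: n·S = 67090.
67090 ≠ 66970, so S is off the plane.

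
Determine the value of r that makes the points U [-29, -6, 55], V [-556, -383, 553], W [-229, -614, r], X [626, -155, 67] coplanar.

719

Normal to plane UVX: n = (69678, 332514, 325458); plane equation n·P = 13884444.
Requiring n·W = 13884444: (325458)r + (-220119858) = 13884444.
So r = 719.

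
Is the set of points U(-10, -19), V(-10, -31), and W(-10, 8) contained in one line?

UV = (0, -12), UW = (0, 27).
Checking proportionality: UW = -9/4·UV, so the vectors are parallel and the points are collinear.

Yes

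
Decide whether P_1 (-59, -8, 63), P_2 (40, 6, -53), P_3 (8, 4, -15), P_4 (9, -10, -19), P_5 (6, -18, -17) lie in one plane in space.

The plane through P_1, P_2, P_3 has normal n = P_1P_2 × P_1P_3 = (300, -50, 250) and equation n·P = -1550.
Checking the remaining points: n·P_4 = -1550, n·P_5 = -1550.
All equal -1550, so all 5 points lie in one plane.

Yes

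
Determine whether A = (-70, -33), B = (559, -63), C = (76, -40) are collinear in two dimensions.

No

AB = (629, -30), AC = (146, -7).
det[AB; AC] = (629)(-7) − (-30)(146) = -23.
The determinant is nonzero, so they are not collinear.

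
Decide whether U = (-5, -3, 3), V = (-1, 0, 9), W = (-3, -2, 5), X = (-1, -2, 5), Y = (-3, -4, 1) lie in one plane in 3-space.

Yes

The plane through U, V, W has normal n = UV × UW = (0, 4, -2) and equation n·P = -18.
Checking the remaining points: n·X = -18, n·Y = -18.
All equal -18, so all 5 points lie in one plane.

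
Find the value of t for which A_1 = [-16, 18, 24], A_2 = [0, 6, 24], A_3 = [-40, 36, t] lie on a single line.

Collinearity requires A_1A_2 × A_1A_3 = 0; each component is linear in t.
The x-component gives (-12)t + (288) = 0, so t = 24.
The remaining components then also vanish.

24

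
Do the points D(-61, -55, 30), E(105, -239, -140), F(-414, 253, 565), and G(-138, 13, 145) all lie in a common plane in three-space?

Yes

The four points are coplanar iff the 3×3 determinant with rows DE, DF, DG is zero.
Rows: (166, -184, -170), (-353, 308, 535), (-77, 68, 115).
Expanding along the first row: (166)(-960) − (-184)(600) + (-170)(-288) = 0.
Zero determinant ⇒ coplanar.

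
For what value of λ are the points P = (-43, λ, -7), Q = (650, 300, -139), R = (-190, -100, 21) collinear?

Direction QR = (-840, -400, 160). From the x-coordinate of P, the parameter along the line is τ = (-43 − 650)/(-840) = 33/40.
Then λ = 300 + 33/40·(-400) = -30.

-30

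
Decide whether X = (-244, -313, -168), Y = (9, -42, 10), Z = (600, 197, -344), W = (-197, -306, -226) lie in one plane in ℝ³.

A normal to the plane through X, Y, Z is n = XY × XZ = (-138476, 194760, -99694).
The plane has equation n·P = -10423144. For W: n·W = -9785944.
-9785944 ≠ -10423144, so W is off the plane.

No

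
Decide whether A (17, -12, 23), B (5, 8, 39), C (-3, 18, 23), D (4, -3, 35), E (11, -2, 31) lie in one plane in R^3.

No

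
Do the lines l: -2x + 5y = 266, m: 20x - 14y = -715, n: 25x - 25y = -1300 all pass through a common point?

Intersecting l and m: solving the 2×2 system gives (x, y) = (149/72, 1945/36).
Substitute into n: (25)(149/72) + (-25)(1945/36) = -31175/24.
But n requires -1300 ≠ -31175/24, so the three lines have no common point.

No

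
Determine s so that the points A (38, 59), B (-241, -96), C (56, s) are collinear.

69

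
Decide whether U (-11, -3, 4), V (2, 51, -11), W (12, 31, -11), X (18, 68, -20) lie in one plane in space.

A normal to the plane through U, V, W is n = UV × UW = (-300, -150, -800).
The plane has equation n·P = 550. For X: n·X = 400.
400 ≠ 550, so X is off the plane.

No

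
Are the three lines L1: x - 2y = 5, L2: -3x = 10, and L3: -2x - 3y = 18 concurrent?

No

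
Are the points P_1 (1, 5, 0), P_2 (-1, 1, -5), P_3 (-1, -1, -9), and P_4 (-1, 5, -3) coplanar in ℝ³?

No

The four points are coplanar iff the 3×3 determinant with rows P_1P_2, P_1P_3, P_1P_4 is zero.
Rows: (-2, -4, -5), (-2, -6, -9), (-2, 0, -3).
Expanding along the first row: (-2)(18) − (-4)(-12) + (-5)(-12) = -24.
Nonzero ⇒ not coplanar.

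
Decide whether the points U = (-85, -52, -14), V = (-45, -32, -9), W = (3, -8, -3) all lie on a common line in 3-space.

Yes

UV = (40, 20, 5), UW = (88, 44, 11).
Each component of UW is 11/5 times the corresponding component of UV, so UW = 11/5·UV and the points are collinear.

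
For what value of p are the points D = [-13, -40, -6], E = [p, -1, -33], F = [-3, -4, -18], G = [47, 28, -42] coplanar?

The points are coplanar iff DE · (DF × DG) = 0.
Expanding, this is linear in p: (-480)p + (19680) = 0.
So p = 41.

41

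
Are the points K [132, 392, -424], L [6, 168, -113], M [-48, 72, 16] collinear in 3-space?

KL = (-126, -224, 311), KM = (-180, -320, 440).
Comparing components 2 and 3: (-224)(440) − (311)(-320) = 960 ≠ 0, so KL and KM are not parallel and the points are not collinear.

No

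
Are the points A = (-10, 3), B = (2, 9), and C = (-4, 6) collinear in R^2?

AB = (12, 6), AC = (6, 3).
Twice the signed area of △ABC is (12)(3) − (6)(6) = 0.
The triangle is degenerate (zero area), so the points are collinear.

Yes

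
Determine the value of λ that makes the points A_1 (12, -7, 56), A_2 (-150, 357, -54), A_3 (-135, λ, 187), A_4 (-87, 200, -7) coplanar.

Normal to plane A_1A_2A_4: n = (-162, 684, 2502); plane equation n·P = 133380.
Requiring n·A_3 = 133380: (684)λ + (489744) = 133380.
So λ = -521.

-521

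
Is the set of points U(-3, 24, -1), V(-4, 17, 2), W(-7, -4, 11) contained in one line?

UV = (-1, -7, 3), UW = (-4, -28, 12).
Each component of UW is 4 times the corresponding component of UV, so UW = 4·UV and the points are collinear.

Yes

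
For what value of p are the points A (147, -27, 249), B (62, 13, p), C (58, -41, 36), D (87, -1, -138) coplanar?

-321

Coplanarity ⇔ det[AB; AC; AD] = 0.
Expanding, this is linear in p: (-3154)p + (-1012434) = 0.
So p = -321.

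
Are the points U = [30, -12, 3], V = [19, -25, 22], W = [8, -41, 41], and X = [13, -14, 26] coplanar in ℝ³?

With U as base: UV = (-11, -13, 19), UW = (-22, -29, 38), UX = (-17, -2, 23).
UW × UX = (-591, -140, -449).
UV · (UW × UX) = -210.
Since -210 ≠ 0, the four points are not coplanar.

No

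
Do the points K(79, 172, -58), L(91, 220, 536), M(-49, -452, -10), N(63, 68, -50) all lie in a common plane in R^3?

A normal to the plane through K, L, M is n = KL × KM = (372960, -76608, -1344).
The plane has equation n·P = 16365216. For N: n·N = 18354336.
18354336 ≠ 16365216, so N is off the plane.

No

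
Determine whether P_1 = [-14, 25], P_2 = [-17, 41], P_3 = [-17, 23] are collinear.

No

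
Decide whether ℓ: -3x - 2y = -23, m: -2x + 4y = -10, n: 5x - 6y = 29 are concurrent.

Intersecting ℓ and m: solving the 2×2 system gives (x, y) = (7, 1).
Substitute into n: (5)(7) + (-6)(1) = 29.
This equals 29, so (7, 1) lies on all three lines and they are concurrent.

Yes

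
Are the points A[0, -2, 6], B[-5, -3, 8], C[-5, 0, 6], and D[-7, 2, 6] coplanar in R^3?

With A as base: AB = (-5, -1, 2), AC = (-5, 2, 0), AD = (-7, 4, 0).
AC × AD = (0, 0, -6).
AB · (AC × AD) = -12.
Since -12 ≠ 0, the four points are not coplanar.

No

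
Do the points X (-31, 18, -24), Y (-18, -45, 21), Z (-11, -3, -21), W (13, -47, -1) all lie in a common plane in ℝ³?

A normal to the plane through X, Y, Z is n = XY × XZ = (756, 861, 987).
The plane has equation n·P = -31626. For W: n·W = -31626.
Equal, so W lies in the plane and all four are coplanar.

Yes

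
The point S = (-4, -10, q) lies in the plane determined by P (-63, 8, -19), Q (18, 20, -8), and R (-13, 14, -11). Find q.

The plane through P, Q, R has equation 30x − 98y − 114z = -508.
Substituting S: (-114)q + (860) = -508, so q = 12.

12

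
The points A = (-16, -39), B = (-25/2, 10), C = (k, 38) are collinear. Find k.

Collinearity: (C − A) must be parallel to (B − A) = (7/2, 49).
Cross-multiplying the components: (k − (-16))·(49) = (77)·(7/2).
Solving gives k = -21/2.

-21/2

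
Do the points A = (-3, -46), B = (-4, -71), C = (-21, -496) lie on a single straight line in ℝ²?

AB = (-1, -25), AC = (-18, -450).
Checking proportionality: AC = 18·AB, so the vectors are parallel and the points are collinear.

Yes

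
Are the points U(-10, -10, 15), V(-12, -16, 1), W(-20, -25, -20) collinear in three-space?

No

UV = (-2, -6, -14), UW = (-10, -15, -35).
Comparing components 3 and 1: (-14)(-10) − (-2)(-35) = 70 ≠ 0, so UV and UW are not parallel and the points are not collinear.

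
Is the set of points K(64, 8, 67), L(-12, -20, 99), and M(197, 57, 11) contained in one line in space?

KL = (-76, -28, 32), KM = (133, 49, -56).
Each component of KM is -7/4 times the corresponding component of KL, so KM = -7/4·KL and the points are collinear.

Yes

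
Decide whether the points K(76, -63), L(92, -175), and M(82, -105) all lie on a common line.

Yes

KL = (16, -112), KM = (6, -42).
Checking proportionality: KM = 3/8·KL, so the vectors are parallel and the points are collinear.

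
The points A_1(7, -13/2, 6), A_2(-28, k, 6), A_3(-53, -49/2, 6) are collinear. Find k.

Collinearity requires A_1A_2 × A_1A_3 = 0; each component is linear in k.
The z-component gives (60)k + (1020) = 0, so k = -17.
The remaining components then also vanish.

-17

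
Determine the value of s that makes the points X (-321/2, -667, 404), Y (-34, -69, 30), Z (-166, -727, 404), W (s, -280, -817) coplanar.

The points are coplanar iff XY · (XZ × XW) = 0.
Expanding, this is linear in s: (-22440)s + (2445960) = 0.
So s = 109.

109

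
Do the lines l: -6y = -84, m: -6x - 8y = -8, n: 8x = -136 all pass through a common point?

Lines aᵢx + bᵢy = cᵢ with pairwise distinct directions are concurrent exactly when det[aᵢ bᵢ cᵢ] = 0.
Here the determinant is -96.
Nonzero, so no common point exists.

No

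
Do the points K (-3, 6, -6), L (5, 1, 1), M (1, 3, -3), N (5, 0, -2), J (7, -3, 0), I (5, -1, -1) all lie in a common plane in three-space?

No

The plane through K, L, M has normal n = KL × KM = (6, 4, -4) and equation n·P = 30.
Checking the remaining points: n·N = 38, n·J = 30, n·I = 30.
Since n·N = 38 ≠ 30, N is off the plane and the points are not all coplanar.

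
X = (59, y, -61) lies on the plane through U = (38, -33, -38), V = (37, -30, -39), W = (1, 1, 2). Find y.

-52

A normal to the plane is n = UV × UW = (154, 77, 77).
X lies in the plane iff n · UX = 0.
This gives (77)y + (4004) = 0, so y = -52.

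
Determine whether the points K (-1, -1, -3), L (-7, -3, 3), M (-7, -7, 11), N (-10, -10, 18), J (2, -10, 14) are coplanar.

Yes

The plane through K, L, M has normal n = KL × KM = (8, 48, 24) and equation n·P = -128.
Checking the remaining points: n·N = -128, n·J = -128.
All equal -128, so all 5 points lie in one plane.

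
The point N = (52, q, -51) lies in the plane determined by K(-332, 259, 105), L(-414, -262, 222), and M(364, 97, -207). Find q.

The plane through K, L, M has equation 181506x + 55848y + 375900z = -6325860.
Substituting N: (55848)q + (-9732588) = -6325860, so q = 61.

61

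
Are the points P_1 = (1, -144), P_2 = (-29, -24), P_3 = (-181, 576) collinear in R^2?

No

P_1P_2 = (-30, 120), P_1P_3 = (-182, 720).
If collinear, P_1P_3 would be a scalar multiple of P_1P_2. But (-30)·(720) ≠ (120)·(-182) (difference 240), so they are not parallel; the points are not collinear.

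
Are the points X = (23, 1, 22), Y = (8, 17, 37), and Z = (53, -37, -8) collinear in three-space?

No

XY = (-15, 16, 15), XZ = (30, -38, -30).
XY × XZ = (90, 0, 90).
The cross product is nonzero, so the points do not lie on one line.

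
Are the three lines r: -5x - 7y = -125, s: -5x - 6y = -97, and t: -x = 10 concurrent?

No

The three lines meet at one point iff the augmented coefficient matrix [aᵢ bᵢ cᵢ] has rank < 3, i.e. its determinant vanishes.
Here the determinant is 21.
Nonzero, so no common point exists.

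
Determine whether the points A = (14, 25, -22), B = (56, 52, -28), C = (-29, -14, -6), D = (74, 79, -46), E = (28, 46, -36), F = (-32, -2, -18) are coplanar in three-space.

No

The plane through A, B, C has normal n = AB × AC = (198, -414, -477) and equation n·P = 2916.
Checking the remaining points: n·D = 3888, n·E = 3672, n·F = 3078.
Since n·D = 3888 ≠ 2916, D is off the plane and the points are not all coplanar.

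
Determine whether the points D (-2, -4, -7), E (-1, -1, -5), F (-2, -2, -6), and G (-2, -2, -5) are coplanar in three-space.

No

The four points are coplanar iff the 3×3 determinant with rows DE, DF, DG is zero.
Rows: (1, 3, 2), (0, 2, 1), (0, 2, 2).
Expanding along the first row: (1)(2) − (3)(0) + (2)(0) = 2.
Nonzero ⇒ not coplanar.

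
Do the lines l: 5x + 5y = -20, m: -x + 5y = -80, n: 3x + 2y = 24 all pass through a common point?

No

Lines aᵢx + bᵢy = cᵢ with pairwise distinct directions are concurrent exactly when det[aᵢ bᵢ cᵢ] = 0.
Here the determinant is 660.
Nonzero, so no common point exists.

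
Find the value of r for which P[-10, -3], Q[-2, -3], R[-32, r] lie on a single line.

-3

The three points are collinear iff det[PQ; PR] = 0.
This determinant is linear in r: (8)r + (24) = 0, so r = -3.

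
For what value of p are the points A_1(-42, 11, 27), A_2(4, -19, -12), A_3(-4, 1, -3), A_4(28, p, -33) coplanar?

Normal to plane A_1A_2A_3: n = (510, -102, 680); plane equation n·P = -4182.
Requiring n·A_4 = -4182: (-102)p + (-8160) = -4182.
So p = -39.

-39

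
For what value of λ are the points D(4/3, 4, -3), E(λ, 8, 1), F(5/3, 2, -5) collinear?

Direction DF = (1/3, -2, -2). From the y-coordinate of E, the parameter along the line is τ = (8 − 4)/(-2) = -2.
Then λ = 4/3 + (-2)·(1/3) = 2/3.

2/3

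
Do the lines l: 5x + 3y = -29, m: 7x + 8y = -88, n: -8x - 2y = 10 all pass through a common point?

Intersecting l and m: solving the 2×2 system gives (x, y) = (32/19, -237/19).
Substitute into n: (-8)(32/19) + (-2)(-237/19) = 218/19.
But n requires 10 ≠ 218/19, so the three lines have no common point.

No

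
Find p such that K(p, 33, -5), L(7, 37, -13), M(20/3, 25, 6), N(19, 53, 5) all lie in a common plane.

Coplanarity ⇔ det[KL; KM; KN] = 0.
Expanding, this is linear in p: (520)p + (-11440/3) = 0.
So p = 22/3.

22/3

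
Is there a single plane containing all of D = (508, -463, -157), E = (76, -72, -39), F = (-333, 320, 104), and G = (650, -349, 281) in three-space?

With D as base: DE = (-432, 391, 118), DF = (-841, 783, 261), DG = (142, 114, 438).
DF × DG = (313200, 405420, -207060).
DE · (DF × DG) = -1216260.
Since -1216260 ≠ 0, the four points are not coplanar.

No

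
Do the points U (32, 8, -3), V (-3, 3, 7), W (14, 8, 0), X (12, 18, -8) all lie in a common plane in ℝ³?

Yes

With U as base: UV = (-35, -5, 10), UW = (-18, 0, 3), UX = (-20, 10, -5).
UW × UX = (-30, -150, -180).
UV · (UW × UX) = 0.
The scalar triple product vanishes, so the four points are coplanar.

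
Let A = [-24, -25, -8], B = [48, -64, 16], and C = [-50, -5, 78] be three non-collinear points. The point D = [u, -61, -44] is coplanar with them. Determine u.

The plane through A, B, C has equation −3834x − 6816y + 426z = 259008.
Substituting D: (-3834)u + (397032) = 259008, so u = 36.

36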